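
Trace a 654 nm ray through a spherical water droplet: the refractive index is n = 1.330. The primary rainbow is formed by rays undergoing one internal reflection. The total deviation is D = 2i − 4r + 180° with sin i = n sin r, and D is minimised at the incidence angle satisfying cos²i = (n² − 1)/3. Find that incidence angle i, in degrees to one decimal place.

59.6°

cos²i = (1.330² − 1)/3 = (1.76890 − 1)/3 = 0.25630.
cos i = 0.50626, so i = 59.585°.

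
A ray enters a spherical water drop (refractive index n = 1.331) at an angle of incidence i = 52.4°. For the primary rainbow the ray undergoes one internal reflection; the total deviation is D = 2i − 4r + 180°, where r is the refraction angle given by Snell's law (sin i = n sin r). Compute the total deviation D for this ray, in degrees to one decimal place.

138.7°

sin r = sin 52.4° / 1.331 = 0.7923/1.331 = 0.5953; r = 36.53°.
D = 2·52.4° − 4·36.53° + 180° = 104.80° − 146.12° + 180° = 138.68°.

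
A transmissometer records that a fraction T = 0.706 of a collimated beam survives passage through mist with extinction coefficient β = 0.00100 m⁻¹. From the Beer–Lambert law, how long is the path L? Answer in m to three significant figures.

348 m

Beer–Lambert: T = exp(−βL) ⇒ L = −ln(T)/β = −ln(0.706)/0.00100 = 0.3481/0.00100 = 348.1 m.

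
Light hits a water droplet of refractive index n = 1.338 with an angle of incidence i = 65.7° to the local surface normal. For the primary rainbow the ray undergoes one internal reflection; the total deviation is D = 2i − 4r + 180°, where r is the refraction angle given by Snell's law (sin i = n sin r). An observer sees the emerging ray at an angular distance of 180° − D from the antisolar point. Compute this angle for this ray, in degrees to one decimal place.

40.3°

sin r = sin 65.7° / 1.338 = 0.9114/1.338 = 0.6812; r = 42.94°.
D = 2·65.7° − 4·42.94° + 180° = 131.40° − 171.74° + 180° = 139.66°.
Angle from antisolar point = 180° − D = 40.34°.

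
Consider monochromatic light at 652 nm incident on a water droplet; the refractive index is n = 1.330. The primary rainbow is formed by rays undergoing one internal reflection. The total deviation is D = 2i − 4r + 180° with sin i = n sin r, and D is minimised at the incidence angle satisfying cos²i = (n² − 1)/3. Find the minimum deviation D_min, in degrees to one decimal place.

137.5°

cos²i = (1.76890 − 1)/3 = 0.25630; i = arccos(0.50626) = 59.585°.
sin r = sin 59.585°/1.330 = 0.64841; r = 40.422°.
D_min = 2·59.585° − 4·40.422° + 180° = 137.484°.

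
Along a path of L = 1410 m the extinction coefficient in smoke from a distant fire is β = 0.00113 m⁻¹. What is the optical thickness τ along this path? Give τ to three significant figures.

1.59

τ = β·L = 0.00113 × 1410 = 1.5933.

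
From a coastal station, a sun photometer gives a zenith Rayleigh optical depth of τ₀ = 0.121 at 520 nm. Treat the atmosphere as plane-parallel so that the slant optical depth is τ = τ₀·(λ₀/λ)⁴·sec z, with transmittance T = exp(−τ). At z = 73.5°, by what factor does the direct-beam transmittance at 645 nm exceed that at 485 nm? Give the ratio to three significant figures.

Airmass: sec 73.5° = 3.5209.
τ(645 nm) = 0.121 × (520/645)⁴ × 3.5209 = 0.121 × 0.4224 × 3.5209 = 0.1800.
τ(485 nm) = 0.121 × (520/485)⁴ × 3.5209 = 0.121 × 1.3214 × 3.5209 = 0.5630.
T(645)/T(485) = exp(τ_B − τ_A) = exp(0.3830) = 1.4667.

1.47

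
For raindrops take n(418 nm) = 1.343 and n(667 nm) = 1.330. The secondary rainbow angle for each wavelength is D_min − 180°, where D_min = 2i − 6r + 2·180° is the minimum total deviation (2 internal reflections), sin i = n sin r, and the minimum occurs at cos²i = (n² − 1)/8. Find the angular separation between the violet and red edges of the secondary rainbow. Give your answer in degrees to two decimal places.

3.38°

At 418 nm (n = 1.343): cos²i = 0.10046 → i = 71.522°, r = 44.928°, D_min = 233.478°, rainbow angle = 53.478°.
At 667 nm (n = 1.330): cos²i = 0.09611 → i = 71.940°, r = 45.630°, D_min = 230.101°, rainbow angle = 50.101°.
Angular width = |53.478° − 50.101°| = 3.377°.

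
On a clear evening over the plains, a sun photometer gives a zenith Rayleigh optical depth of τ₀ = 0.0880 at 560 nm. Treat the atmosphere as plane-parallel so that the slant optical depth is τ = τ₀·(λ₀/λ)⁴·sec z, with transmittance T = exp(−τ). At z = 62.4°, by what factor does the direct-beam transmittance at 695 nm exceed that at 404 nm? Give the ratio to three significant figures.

1.86

Airmass: sec 62.4° = 2.1584.
τ(695 nm) = 0.0880 × (560/695)⁴ × 2.1584 = 0.0880 × 0.4215 × 2.1584 = 0.0801.
τ(404 nm) = 0.0880 × (560/404)⁴ × 2.1584 = 0.0880 × 3.6917 × 2.1584 = 0.7012.
T(695)/T(404) = exp(τ_B − τ_A) = exp(0.6212) = 1.8611.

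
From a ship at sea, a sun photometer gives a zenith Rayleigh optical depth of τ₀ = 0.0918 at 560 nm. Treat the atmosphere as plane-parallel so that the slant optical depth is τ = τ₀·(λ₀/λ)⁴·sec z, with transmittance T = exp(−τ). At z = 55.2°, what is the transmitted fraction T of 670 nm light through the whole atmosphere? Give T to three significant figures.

0.925

sec 55.2° = 1.7522.
τ = 0.0918 × (560/670)⁴ × 1.7522 = 0.0918 × 0.4880 × 1.7522 = 0.0785.
T = exp(−0.0785) = 0.9245.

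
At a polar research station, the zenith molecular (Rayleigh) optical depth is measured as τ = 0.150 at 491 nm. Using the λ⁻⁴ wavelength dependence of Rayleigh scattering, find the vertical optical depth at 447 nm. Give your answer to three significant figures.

τ(447 nm) = τ(491 nm) × (491/447)⁴ = 0.150 × (1.0984)⁴ = 0.150 × 1.4558 = 0.2184.

0.218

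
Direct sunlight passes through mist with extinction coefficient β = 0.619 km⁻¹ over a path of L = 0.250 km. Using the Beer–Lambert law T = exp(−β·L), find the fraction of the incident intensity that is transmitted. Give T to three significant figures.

τ = β·L = 0.619 × 0.250 = 0.1547.
T = exp(−0.1547) = 0.8566.

0.857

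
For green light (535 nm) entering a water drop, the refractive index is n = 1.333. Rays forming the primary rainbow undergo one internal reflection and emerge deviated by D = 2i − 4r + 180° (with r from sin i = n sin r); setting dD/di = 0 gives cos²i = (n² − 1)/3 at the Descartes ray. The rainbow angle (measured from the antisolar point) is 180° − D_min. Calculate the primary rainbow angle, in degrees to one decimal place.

42.1°

cos²i = (1.77689 − 1)/3 = 0.25896; i = arccos(0.50888) = 59.410°.
sin r = sin 59.410°/1.333 = 0.64579; r = 40.225°.
D_min = 2·59.410° − 4·40.225° + 180° = 137.922°.
Rainbow angle = 180° − D_min = 42.078°.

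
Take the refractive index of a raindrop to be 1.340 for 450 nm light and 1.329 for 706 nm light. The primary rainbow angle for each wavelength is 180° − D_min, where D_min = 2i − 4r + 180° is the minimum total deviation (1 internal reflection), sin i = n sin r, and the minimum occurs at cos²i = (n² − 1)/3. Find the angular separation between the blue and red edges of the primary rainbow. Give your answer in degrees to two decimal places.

1.59°

At 450 nm (n = 1.340): cos²i = 0.26520 → i = 59.004°, r = 39.770°, D_min = 138.929°, rainbow angle = 41.071°.
At 706 nm (n = 1.329): cos²i = 0.25541 → i = 59.643°, r = 40.487°, D_min = 137.337°, rainbow angle = 42.663°.
Angular width = |41.071° − 42.663°| = 1.592°.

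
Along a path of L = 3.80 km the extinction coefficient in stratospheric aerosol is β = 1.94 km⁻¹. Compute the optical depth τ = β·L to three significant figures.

7.37

τ = β·L = 1.94 × 3.80 = 7.3720.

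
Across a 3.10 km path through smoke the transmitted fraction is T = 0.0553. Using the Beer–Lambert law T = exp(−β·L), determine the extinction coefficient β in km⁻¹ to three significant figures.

0.934 km⁻¹

Beer–Lambert: T = exp(−βL) ⇒ β = −ln(T)/L = −ln(0.0553)/3.10 = 2.8950/3.10 = 0.9339 km⁻¹.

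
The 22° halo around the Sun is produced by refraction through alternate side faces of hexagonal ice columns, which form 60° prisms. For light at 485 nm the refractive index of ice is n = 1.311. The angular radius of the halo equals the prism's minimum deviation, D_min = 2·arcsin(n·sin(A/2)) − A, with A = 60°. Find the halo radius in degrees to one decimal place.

n·sin(A/2) = 1.311 × sin 30° = 1.311 × 0.5000 = 0.6555.
D_min = 2·arcsin(0.6555) − 60° = 2 × 40.958° − 60° = 21.915°.

21.9°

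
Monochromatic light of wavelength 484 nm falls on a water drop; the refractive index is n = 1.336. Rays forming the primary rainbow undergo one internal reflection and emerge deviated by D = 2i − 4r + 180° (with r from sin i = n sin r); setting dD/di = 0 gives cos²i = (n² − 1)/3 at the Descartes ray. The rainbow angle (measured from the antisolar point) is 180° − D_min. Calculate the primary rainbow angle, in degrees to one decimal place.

cos²i = (1.78490 − 1)/3 = 0.26163; i = arccos(0.51150) = 59.236°.
sin r = sin 59.236°/1.336 = 0.64318; r = 40.029°.
D_min = 2·59.236° − 4·40.029° + 180° = 138.356°.
Rainbow angle = 180° − D_min = 41.644°.

41.6°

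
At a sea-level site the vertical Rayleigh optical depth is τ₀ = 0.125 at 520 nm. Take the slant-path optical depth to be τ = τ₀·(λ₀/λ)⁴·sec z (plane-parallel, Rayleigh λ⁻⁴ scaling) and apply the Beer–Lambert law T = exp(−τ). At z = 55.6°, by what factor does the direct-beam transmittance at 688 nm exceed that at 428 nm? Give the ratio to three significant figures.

1.51

Airmass: sec 55.6° = 1.7700.
τ(688 nm) = 0.125 × (520/688)⁴ × 1.7700 = 0.125 × 0.3263 × 1.7700 = 0.0722.
τ(428 nm) = 0.125 × (520/428)⁴ × 1.7700 = 0.125 × 2.1789 × 1.7700 = 0.4821.
T(688)/T(428) = exp(τ_B − τ_A) = exp(0.4099) = 1.5066.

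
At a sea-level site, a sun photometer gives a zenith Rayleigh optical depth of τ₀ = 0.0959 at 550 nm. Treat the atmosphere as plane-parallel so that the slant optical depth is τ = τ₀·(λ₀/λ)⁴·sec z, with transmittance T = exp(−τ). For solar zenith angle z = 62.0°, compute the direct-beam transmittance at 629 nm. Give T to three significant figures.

sec 62.0° = 2.1301.
τ = 0.0959 × (550/629)⁴ × 2.1301 = 0.0959 × 0.5846 × 2.1301 = 0.1194.
T = exp(−0.1194) = 0.8874.

0.887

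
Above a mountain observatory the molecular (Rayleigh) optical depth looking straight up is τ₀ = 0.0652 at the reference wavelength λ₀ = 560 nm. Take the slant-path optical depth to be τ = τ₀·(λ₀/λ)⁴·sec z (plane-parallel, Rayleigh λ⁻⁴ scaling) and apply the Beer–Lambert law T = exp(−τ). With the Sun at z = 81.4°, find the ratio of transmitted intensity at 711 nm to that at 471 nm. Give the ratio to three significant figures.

Airmass: sec 81.4° = 6.6874.
τ(711 nm) = 0.0652 × (560/711)⁴ × 6.6874 = 0.0652 × 0.3848 × 6.6874 = 0.1678.
τ(471 nm) = 0.0652 × (560/471)⁴ × 6.6874 = 0.0652 × 1.9983 × 6.6874 = 0.8713.
T(711)/T(471) = exp(τ_B − τ_A) = exp(0.7035) = 2.0208.

2.02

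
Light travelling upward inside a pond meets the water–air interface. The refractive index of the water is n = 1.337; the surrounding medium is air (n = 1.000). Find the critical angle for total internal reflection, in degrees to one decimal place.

48.4°

sin θ_c = n_air / n = 1.000 / 1.337 = 0.7479.
θ_c = arcsin(0.7479) = 48.41°.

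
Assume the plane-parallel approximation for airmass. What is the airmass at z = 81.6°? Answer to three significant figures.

X = sec z = 1/cos 81.6° = 1/0.1461 = 6.8454.

6.85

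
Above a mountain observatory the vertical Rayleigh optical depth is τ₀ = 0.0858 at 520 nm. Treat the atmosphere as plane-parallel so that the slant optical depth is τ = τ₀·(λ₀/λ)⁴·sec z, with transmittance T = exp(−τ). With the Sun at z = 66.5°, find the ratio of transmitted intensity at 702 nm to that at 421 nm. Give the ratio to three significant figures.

1.55

Airmass: sec 66.5° = 2.5078.
τ(702 nm) = 0.0858 × (520/702)⁴ × 2.5078 = 0.0858 × 0.3011 × 2.5078 = 0.0648.
τ(421 nm) = 0.0858 × (520/421)⁴ × 2.5078 = 0.0858 × 2.3275 × 2.5078 = 0.5008.
T(702)/T(421) = exp(τ_B − τ_A) = exp(0.4360) = 1.5466.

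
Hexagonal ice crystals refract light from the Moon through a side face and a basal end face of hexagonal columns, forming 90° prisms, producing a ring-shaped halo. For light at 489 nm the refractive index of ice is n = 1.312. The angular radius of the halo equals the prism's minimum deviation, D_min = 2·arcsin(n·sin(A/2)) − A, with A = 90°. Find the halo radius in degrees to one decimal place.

46.2°

n·sin(A/2) = 1.312 × sin 45° = 1.312 × 0.7071 = 0.9277.
D_min = 2·arcsin(0.9277) − 90° = 2 × 68.083° − 90° = 46.166°.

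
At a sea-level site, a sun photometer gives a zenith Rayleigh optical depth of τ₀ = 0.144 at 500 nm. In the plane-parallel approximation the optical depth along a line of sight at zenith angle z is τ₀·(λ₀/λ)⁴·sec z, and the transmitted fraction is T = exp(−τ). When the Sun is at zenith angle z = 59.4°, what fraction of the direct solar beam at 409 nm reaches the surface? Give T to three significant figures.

0.532

sec 59.4° = 1.9645.
τ = 0.144 × (500/409)⁴ × 1.9645 = 0.144 × 2.2335 × 1.9645 = 0.6318.
T = exp(−0.6318) = 0.5316.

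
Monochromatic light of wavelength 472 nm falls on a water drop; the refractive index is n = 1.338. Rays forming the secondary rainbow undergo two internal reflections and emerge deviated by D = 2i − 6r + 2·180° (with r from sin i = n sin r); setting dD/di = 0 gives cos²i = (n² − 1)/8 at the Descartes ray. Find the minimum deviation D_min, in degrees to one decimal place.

cos²i = (1.79024 − 1)/8 = 0.09878; i = arccos(0.31429) = 71.682°.
sin r = sin 71.682°/1.338 = 0.70951; r = 45.195°.
D_min = 2·71.682° − 6·45.195° + 360° = 232.193°.

232.2°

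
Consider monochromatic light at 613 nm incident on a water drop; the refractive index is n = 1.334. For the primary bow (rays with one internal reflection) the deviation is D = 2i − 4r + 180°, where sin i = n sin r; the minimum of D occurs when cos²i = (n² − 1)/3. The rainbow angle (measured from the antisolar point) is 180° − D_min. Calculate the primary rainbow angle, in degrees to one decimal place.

41.9°

cos²i = (1.77956 − 1)/3 = 0.25985; i = arccos(0.50976) = 59.352°.
sin r = sin 59.352°/1.334 = 0.64492; r = 40.159°.
D_min = 2·59.352° − 4·40.159° + 180° = 138.067°.
Rainbow angle = 180° − D_min = 41.933°.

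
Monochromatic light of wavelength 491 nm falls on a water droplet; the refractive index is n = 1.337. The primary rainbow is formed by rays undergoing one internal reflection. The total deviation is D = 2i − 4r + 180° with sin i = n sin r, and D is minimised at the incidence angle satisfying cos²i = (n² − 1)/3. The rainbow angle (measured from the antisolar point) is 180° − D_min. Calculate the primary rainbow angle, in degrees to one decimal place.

41.5°

cos²i = (1.78757 − 1)/3 = 0.26252; i = arccos(0.51237) = 59.178°.
sin r = sin 59.178°/1.337 = 0.64231; r = 39.964°.
D_min = 2·59.178° − 4·39.964° + 180° = 138.500°.
Rainbow angle = 180° − D_min = 41.500°.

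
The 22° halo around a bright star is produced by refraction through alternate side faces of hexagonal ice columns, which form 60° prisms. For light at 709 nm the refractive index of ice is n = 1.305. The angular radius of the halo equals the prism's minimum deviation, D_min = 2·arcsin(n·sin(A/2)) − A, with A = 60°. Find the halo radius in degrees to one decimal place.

n·sin(A/2) = 1.305 × sin 30° = 1.305 × 0.5000 = 0.6525.
D_min = 2·arcsin(0.6525) − 60° = 2 × 40.730° − 60° = 21.461°.

21.5°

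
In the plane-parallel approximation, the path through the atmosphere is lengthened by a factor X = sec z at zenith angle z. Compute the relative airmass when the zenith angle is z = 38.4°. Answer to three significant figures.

1.28

X = sec z = 1/cos 38.4° = 1/0.7837 = 1.2760.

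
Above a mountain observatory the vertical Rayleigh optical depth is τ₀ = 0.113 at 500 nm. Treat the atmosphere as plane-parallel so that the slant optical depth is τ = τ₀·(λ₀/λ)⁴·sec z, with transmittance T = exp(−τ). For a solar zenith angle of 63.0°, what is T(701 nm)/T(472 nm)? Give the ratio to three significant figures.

1.28

Airmass: sec 63.0° = 2.2027.
τ(701 nm) = 0.113 × (500/701)⁴ × 2.2027 = 0.113 × 0.2588 × 2.2027 = 0.0644.
τ(472 nm) = 0.113 × (500/472)⁴ × 2.2027 = 0.113 × 1.2593 × 2.2027 = 0.3134.
T(701)/T(472) = exp(τ_B − τ_A) = exp(0.2490) = 1.2828.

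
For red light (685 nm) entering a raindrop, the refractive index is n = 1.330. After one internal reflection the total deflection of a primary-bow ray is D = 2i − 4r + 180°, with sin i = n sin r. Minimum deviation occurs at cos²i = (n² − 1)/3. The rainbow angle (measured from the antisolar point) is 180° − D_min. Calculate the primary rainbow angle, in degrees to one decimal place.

42.5°

cos²i = (1.76890 − 1)/3 = 0.25630; i = arccos(0.50626) = 59.585°.
sin r = sin 59.585°/1.330 = 0.64841; r = 40.422°.
D_min = 2·59.585° − 4·40.422° + 180° = 137.484°.
Rainbow angle = 180° − D_min = 42.516°.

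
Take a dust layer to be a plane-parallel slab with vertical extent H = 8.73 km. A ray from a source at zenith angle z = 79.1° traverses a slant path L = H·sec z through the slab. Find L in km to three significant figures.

sec z = 1/cos 79.1° = 5.2883.
L = 8.73 × 5.2883 = 46.167 km.

46.2 km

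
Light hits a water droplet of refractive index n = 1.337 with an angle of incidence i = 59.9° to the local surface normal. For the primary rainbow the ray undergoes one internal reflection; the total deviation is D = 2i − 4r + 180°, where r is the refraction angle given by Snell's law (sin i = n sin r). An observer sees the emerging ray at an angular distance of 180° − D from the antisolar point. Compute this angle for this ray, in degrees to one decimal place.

sin r = sin 59.9° / 1.337 = 0.8652/1.337 = 0.6471; r = 40.32°.
D = 2·59.9° − 4·40.32° + 180° = 119.80° − 161.29° + 180° = 138.51°.
Angle from antisolar point = 180° − D = 41.49°.

41.5°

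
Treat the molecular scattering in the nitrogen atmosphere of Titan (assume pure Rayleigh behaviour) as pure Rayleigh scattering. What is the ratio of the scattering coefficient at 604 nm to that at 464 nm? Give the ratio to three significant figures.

Rayleigh scattering ∝ λ⁻⁴, so the ratio of coefficients is the inverse fourth power of the wavelength ratio.
σ(604)/σ(464) = (464/604)⁴ = (0.7682)⁴ = 0.3483.

0.348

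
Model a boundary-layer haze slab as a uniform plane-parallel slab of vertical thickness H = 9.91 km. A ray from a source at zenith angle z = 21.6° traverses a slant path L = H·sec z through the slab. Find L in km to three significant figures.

10.7 km

sec z = 1/cos 21.6° = 1.0755.
L = 9.91 × 1.0755 = 10.658 km.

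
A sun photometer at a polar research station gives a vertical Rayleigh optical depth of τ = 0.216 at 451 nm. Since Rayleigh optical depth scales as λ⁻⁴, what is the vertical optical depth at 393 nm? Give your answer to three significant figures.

0.375

τ(393 nm) = τ(451 nm) × (451/393)⁴ = 0.216 × (1.1476)⁴ = 0.216 × 1.7343 = 0.3746.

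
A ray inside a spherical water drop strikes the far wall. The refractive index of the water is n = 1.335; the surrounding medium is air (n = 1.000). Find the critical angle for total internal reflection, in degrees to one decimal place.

sin θ_c = n_air / n = 1.000 / 1.335 = 0.7491.
θ_c = arcsin(0.7491) = 48.51°.

48.5°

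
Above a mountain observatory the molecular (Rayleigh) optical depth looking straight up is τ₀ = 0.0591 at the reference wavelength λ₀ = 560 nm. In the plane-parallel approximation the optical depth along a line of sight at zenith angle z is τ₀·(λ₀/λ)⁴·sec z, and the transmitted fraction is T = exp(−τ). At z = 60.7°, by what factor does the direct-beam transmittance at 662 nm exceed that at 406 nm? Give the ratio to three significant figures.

1.46

Airmass: sec 60.7° = 2.0434.
τ(662 nm) = 0.0591 × (560/662)⁴ × 2.0434 = 0.0591 × 0.5121 × 2.0434 = 0.0618.
τ(406 nm) = 0.0591 × (560/406)⁴ × 2.0434 = 0.0591 × 3.6195 × 2.0434 = 0.4371.
T(662)/T(406) = exp(τ_B − τ_A) = exp(0.3753) = 1.4554.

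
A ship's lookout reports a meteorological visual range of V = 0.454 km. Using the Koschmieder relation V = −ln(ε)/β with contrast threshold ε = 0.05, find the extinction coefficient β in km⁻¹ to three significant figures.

β = −ln(0.05) / V = 2.996 / 0.454 = 6.5985 km⁻¹.

6.60 km⁻¹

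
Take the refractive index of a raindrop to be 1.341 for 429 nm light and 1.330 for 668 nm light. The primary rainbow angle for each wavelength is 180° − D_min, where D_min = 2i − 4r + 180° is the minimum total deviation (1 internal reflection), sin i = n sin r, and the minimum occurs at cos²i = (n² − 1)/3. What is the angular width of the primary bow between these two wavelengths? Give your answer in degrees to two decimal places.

1.59°

At 429 nm (n = 1.341): cos²i = 0.26609 → i = 58.946°, r = 39.705°, D_min = 139.071°, rainbow angle = 40.929°.
At 668 nm (n = 1.330): cos²i = 0.25630 → i = 59.585°, r = 40.422°, D_min = 137.484°, rainbow angle = 42.516°.
Angular width = |40.929° − 42.516°| = 1.588°.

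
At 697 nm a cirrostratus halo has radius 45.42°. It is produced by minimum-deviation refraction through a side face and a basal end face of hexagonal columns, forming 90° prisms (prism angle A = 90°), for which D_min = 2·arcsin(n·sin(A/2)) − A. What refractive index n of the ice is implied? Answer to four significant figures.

1.309

Rearranging: n = sin((D_min + A)/2) / sin(A/2).
(D_min + A)/2 = (45.42° + 90°)/2 = 67.710°.
n = sin 67.710° / sin 45° = 0.9253 / 0.7071 = 1.3085.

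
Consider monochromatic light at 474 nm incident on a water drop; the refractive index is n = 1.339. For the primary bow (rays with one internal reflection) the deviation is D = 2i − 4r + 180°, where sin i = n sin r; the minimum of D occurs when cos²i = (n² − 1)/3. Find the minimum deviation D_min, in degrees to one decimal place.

138.8°

cos²i = (1.79292 − 1)/3 = 0.26431; i = arccos(0.51411) = 59.062°.
sin r = sin 59.062°/1.339 = 0.64057; r = 39.834°.
D_min = 2·59.062° − 4·39.834° + 180° = 138.786°.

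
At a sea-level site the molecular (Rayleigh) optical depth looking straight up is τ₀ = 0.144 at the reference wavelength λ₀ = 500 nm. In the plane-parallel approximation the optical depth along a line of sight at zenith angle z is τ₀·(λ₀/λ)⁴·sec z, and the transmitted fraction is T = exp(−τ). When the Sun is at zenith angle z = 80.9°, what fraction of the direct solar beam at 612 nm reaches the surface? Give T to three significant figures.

0.667

sec 80.9° = 6.3228.
τ = 0.144 × (500/612)⁴ × 6.3228 = 0.144 × 0.4455 × 6.3228 = 0.4056.
T = exp(−0.4056) = 0.6665.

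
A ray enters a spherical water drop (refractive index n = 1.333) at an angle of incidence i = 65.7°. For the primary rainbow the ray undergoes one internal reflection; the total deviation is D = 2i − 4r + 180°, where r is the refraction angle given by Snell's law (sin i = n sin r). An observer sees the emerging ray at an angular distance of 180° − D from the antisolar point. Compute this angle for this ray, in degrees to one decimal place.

41.1°

sin r = sin 65.7° / 1.333 = 0.9114/1.333 = 0.6837; r = 43.14°.
D = 2·65.7° − 4·43.14° + 180° = 131.40° − 172.54° + 180° = 138.86°.
Angle from antisolar point = 180° − D = 41.14°.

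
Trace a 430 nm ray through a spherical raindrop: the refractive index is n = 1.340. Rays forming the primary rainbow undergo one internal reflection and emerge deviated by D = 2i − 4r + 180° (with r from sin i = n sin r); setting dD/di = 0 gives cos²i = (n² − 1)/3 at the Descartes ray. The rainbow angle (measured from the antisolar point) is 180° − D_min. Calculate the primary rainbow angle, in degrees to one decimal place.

41.1°

cos²i = (1.79560 − 1)/3 = 0.26520; i = arccos(0.51498) = 59.004°.
sin r = sin 59.004°/1.340 = 0.63971; r = 39.770°.
D_min = 2·59.004° − 4·39.770° + 180° = 138.929°.
Rainbow angle = 180° − D_min = 41.071°.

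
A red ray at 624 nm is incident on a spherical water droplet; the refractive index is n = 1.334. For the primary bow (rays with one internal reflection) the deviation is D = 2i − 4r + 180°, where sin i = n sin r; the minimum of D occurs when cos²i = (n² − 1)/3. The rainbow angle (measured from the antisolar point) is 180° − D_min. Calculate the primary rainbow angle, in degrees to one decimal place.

cos²i = (1.77956 − 1)/3 = 0.25985; i = arccos(0.50976) = 59.352°.
sin r = sin 59.352°/1.334 = 0.64492; r = 40.159°.
D_min = 2·59.352° − 4·40.159° + 180° = 138.067°.
Rainbow angle = 180° − D_min = 41.933°.

41.9°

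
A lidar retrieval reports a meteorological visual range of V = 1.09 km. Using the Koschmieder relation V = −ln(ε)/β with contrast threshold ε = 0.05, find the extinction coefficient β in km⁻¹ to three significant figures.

2.75 km⁻¹

β = −ln(0.05) / V = 2.996 / 1.09 = 2.7484 km⁻¹.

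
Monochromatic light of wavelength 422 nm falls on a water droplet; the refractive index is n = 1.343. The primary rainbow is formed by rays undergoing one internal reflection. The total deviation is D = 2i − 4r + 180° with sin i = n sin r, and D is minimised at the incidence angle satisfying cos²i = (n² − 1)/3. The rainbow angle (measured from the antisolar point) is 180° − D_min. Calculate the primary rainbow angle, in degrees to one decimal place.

cos²i = (1.80365 − 1)/3 = 0.26788; i = arccos(0.51757) = 58.830°.
sin r = sin 58.830°/1.343 = 0.63711; r = 39.577°.
D_min = 2·58.830° − 4·39.577° + 180° = 139.354°.
Rainbow angle = 180° − D_min = 40.646°.

40.6°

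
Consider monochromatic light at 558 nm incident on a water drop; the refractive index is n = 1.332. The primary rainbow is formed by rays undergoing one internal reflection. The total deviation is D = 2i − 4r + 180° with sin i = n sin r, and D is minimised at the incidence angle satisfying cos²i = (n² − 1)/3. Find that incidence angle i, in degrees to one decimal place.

cos²i = (1.332² − 1)/3 = (1.77422 − 1)/3 = 0.25807.
cos i = 0.50801, so i = 59.469°.

59.5°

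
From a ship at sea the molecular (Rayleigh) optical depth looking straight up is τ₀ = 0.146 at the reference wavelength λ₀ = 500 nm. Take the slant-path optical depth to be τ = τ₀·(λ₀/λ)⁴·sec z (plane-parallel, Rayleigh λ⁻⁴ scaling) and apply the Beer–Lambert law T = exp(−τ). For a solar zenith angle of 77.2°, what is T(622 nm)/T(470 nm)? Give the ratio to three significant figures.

1.77

Airmass: sec 77.2° = 4.5137.
τ(622 nm) = 0.146 × (500/622)⁴ × 4.5137 = 0.146 × 0.4176 × 4.5137 = 0.2752.
τ(470 nm) = 0.146 × (500/470)⁴ × 4.5137 = 0.146 × 1.2808 × 4.5137 = 0.8441.
T(622)/T(470) = exp(τ_B − τ_A) = exp(0.5689) = 1.7663.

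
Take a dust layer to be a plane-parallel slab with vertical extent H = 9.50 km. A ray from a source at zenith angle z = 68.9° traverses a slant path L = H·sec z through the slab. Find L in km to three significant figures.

sec z = 1/cos 68.9° = 2.7778.
L = 9.50 × 2.7778 = 26.389 km.

26.4 km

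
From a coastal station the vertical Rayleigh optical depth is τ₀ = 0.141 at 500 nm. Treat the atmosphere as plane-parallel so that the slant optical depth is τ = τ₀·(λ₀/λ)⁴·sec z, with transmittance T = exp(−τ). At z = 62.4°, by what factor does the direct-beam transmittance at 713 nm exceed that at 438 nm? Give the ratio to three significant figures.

Airmass: sec 62.4° = 2.1584.
τ(713 nm) = 0.141 × (500/713)⁴ × 2.1584 = 0.141 × 0.2418 × 2.1584 = 0.0736.
τ(438 nm) = 0.141 × (500/438)⁴ × 2.1584 = 0.141 × 1.6982 × 2.1584 = 0.5168.
T(713)/T(438) = exp(τ_B − τ_A) = exp(0.4432) = 1.5577.

1.56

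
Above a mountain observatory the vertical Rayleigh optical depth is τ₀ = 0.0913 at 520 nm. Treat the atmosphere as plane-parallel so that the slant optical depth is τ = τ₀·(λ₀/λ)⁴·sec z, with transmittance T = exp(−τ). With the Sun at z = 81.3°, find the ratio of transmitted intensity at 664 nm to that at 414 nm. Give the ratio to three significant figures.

Airmass: sec 81.3° = 6.6111.
τ(664 nm) = 0.0913 × (520/664)⁴ × 6.6111 = 0.0913 × 0.3761 × 6.6111 = 0.2270.
τ(414 nm) = 0.0913 × (520/414)⁴ × 6.6111 = 0.0913 × 2.4889 × 6.6111 = 1.5023.
T(664)/T(414) = exp(τ_B − τ_A) = exp(1.2753) = 3.5797.

3.58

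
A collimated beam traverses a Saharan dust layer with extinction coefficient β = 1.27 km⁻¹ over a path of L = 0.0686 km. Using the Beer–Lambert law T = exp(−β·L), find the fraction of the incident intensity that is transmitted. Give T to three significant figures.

0.917

τ = β·L = 1.27 × 0.0686 = 0.0871.
T = exp(−0.0871) = 0.9166.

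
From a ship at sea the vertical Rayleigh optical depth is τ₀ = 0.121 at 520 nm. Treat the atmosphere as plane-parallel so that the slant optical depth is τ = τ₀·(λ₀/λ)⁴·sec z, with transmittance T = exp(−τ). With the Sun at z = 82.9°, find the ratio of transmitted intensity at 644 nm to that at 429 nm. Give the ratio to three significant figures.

5.46

Airmass: sec 82.9° = 8.0905.
τ(644 nm) = 0.121 × (520/644)⁴ × 8.0905 = 0.121 × 0.4251 × 8.0905 = 0.4161.
τ(429 nm) = 0.121 × (520/429)⁴ × 8.0905 = 0.121 × 2.1587 × 8.0905 = 2.1132.
T(644)/T(429) = exp(τ_B − τ_A) = exp(1.6971) = 5.4581.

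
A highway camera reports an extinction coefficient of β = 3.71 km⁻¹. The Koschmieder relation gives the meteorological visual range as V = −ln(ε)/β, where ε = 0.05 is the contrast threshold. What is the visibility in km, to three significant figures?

0.807 km

V = −ln(0.05) / 3.71 = 2.996 / 3.71 = 0.8075 km.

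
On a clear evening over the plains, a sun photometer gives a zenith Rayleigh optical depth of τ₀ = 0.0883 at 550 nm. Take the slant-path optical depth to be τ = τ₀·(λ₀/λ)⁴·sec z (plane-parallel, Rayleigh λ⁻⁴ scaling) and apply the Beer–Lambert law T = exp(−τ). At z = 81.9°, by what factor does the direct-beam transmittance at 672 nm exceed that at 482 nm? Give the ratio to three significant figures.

2.18

Airmass: sec 81.9° = 7.0972.
τ(672 nm) = 0.0883 × (550/672)⁴ × 7.0972 = 0.0883 × 0.4487 × 7.0972 = 0.2812.
τ(482 nm) = 0.0883 × (550/482)⁴ × 7.0972 = 0.0883 × 1.6954 × 7.0972 = 1.0625.
T(672)/T(482) = exp(τ_B − τ_A) = exp(0.7812) = 2.1842.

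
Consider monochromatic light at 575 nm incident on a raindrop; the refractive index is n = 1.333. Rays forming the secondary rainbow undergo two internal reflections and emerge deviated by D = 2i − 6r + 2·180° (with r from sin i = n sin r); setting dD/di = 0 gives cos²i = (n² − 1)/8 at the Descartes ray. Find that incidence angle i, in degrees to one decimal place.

71.8°

cos²i = (1.333² − 1)/8 = (1.77689 − 1)/8 = 0.09711.
cos i = 0.31163, so i = 71.843°.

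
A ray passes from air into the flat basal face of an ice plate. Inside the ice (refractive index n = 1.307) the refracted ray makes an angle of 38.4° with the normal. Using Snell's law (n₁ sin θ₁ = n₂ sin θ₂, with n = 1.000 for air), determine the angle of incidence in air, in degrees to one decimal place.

54.3°

Snell: sin θ_i = n · sin θ_r = 1.307 × sin 38.4° = 1.307 × 0.6211 = 0.8118.
θ_i = arcsin(0.8118) = 54.28°.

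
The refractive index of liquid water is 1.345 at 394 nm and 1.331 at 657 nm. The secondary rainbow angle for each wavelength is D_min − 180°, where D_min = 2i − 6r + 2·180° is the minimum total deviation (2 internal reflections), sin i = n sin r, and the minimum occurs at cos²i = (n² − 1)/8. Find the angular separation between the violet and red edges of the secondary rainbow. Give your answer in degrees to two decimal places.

3.62°

At 394 nm (n = 1.345): cos²i = 0.10113 → i = 71.458°, r = 44.821°, D_min = 233.987°, rainbow angle = 53.987°.
At 657 nm (n = 1.331): cos²i = 0.09645 → i = 71.907°, r = 45.575°, D_min = 230.365°, rainbow angle = 50.365°.
Angular width = |53.987° − 50.365°| = 3.622°.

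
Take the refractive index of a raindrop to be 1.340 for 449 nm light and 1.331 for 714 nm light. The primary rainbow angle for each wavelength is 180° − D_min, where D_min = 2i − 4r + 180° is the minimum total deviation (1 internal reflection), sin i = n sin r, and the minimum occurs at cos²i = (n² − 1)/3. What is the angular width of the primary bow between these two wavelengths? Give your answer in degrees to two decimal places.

At 449 nm (n = 1.340): cos²i = 0.26520 → i = 59.004°, r = 39.770°, D_min = 138.929°, rainbow angle = 41.071°.
At 714 nm (n = 1.331): cos²i = 0.25719 → i = 59.527°, r = 40.356°, D_min = 137.630°, rainbow angle = 42.370°.
Angular width = |41.071° − 42.370°| = 1.299°.

1.30°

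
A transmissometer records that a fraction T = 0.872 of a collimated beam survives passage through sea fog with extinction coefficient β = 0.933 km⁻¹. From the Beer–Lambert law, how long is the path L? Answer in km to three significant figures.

Beer–Lambert: T = exp(−βL) ⇒ L = −ln(T)/β = −ln(0.872)/0.933 = 0.1370/0.933 = 0.1468 km.

0.147 km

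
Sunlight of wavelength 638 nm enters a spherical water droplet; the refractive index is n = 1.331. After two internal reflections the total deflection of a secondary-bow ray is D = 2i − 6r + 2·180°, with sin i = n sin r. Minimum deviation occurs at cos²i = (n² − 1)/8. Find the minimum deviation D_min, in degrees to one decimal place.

230.4°

cos²i = (1.77156 − 1)/8 = 0.09645; i = arccos(0.31056) = 71.907°.
sin r = sin 71.907°/1.331 = 0.71417; r = 45.575°.
D_min = 2·71.907° − 6·45.575° + 360° = 230.365°.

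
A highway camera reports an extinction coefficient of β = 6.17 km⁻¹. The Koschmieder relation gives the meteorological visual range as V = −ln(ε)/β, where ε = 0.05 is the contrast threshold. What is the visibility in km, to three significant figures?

V = −ln(0.05) / 6.17 = 2.996 / 6.17 = 0.4855 km.

0.486 km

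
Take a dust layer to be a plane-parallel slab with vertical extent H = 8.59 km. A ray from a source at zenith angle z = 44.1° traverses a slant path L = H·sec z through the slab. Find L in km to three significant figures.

12.0 km

sec z = 1/cos 44.1° = 1.3925.
L = 8.59 × 1.3925 = 11.962 km.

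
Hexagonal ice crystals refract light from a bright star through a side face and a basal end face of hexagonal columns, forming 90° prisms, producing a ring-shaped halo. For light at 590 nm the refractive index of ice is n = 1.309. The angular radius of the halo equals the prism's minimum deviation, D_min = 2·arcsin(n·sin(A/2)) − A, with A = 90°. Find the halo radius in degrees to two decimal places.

45.52°

n·sin(A/2) = 1.309 × sin 45° = 1.309 × 0.7071 = 0.9256.
D_min = 2·arcsin(0.9256) − 90° = 2 × 67.759° − 90° = 45.519°.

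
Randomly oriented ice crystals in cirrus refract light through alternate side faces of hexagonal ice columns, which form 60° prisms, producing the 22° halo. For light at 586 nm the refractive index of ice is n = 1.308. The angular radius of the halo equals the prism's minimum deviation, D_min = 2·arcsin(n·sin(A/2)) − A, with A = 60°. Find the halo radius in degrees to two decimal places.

21.69°

n·sin(A/2) = 1.308 × sin 30° = 1.308 × 0.5000 = 0.6540.
D_min = 2·arcsin(0.6540) − 60° = 2 × 40.844° − 60° = 21.688°.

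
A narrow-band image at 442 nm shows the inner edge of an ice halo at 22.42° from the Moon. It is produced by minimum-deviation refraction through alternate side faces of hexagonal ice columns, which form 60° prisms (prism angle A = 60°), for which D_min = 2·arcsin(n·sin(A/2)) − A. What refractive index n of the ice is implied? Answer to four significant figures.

1.318

Rearranging: n = sin((D_min + A)/2) / sin(A/2).
(D_min + A)/2 = (22.42° + 60°)/2 = 41.210°.
n = sin 41.210° / sin 30° = 0.6588 / 0.5000 = 1.3176.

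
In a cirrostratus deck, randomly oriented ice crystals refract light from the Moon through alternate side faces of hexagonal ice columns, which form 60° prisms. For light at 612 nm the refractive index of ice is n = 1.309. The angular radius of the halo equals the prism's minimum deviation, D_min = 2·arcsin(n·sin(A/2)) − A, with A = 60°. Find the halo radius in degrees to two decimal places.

n·sin(A/2) = 1.309 × sin 30° = 1.309 × 0.5000 = 0.6545.
D_min = 2·arcsin(0.6545) − 60° = 2 × 40.882° − 60° = 21.763°.

21.76°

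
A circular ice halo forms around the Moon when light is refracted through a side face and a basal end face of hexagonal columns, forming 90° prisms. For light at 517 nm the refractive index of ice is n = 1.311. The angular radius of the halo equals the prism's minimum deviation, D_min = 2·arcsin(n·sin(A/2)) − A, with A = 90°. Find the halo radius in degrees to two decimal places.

45.95°

n·sin(A/2) = 1.311 × sin 45° = 1.311 × 0.7071 = 0.9270.
D_min = 2·arcsin(0.9270) − 90° = 2 × 67.974° − 90° = 45.949°.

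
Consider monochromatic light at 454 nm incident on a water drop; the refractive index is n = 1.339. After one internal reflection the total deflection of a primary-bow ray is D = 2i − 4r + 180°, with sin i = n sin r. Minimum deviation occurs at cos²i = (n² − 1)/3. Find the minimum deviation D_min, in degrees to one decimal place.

138.8°

cos²i = (1.79292 − 1)/3 = 0.26431; i = arccos(0.51411) = 59.062°.
sin r = sin 59.062°/1.339 = 0.64057; r = 39.834°.
D_min = 2·59.062° − 4·39.834° + 180° = 138.786°.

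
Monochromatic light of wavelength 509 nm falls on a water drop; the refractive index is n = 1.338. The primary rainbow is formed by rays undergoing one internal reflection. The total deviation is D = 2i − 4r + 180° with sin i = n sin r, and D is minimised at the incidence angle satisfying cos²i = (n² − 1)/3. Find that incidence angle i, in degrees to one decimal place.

59.1°

cos²i = (1.338² − 1)/3 = (1.79024 − 1)/3 = 0.26341.
cos i = 0.51324, so i = 59.120°.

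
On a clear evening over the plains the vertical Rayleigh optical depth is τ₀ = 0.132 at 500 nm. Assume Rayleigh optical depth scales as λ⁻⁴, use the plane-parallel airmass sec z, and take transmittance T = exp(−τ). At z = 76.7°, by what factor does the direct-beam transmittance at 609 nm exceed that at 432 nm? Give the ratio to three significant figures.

Airmass: sec 76.7° = 4.3469.
τ(609 nm) = 0.132 × (500/609)⁴ × 4.3469 = 0.132 × 0.4544 × 4.3469 = 0.2607.
τ(432 nm) = 0.132 × (500/432)⁴ × 4.3469 = 0.132 × 1.7945 × 4.3469 = 1.0297.
T(609)/T(432) = exp(τ_B − τ_A) = exp(0.7690) = 2.1575.

2.16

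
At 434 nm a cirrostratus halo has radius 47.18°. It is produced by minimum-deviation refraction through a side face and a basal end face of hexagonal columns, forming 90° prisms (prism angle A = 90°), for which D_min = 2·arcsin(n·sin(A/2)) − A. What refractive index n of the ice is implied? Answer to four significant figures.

1.317

Rearranging: n = sin((D_min + A)/2) / sin(A/2).
(D_min + A)/2 = (47.18° + 90°)/2 = 68.590°.
n = sin 68.590° / sin 45° = 0.9310 / 0.7071 = 1.3166.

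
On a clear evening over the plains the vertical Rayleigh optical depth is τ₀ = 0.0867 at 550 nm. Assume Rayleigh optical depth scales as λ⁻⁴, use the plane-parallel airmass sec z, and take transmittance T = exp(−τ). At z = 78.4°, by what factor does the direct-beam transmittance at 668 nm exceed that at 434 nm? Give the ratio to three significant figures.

2.49

Airmass: sec 78.4° = 4.9732.
τ(668 nm) = 0.0867 × (550/668)⁴ × 4.9732 = 0.0867 × 0.4596 × 4.9732 = 0.1982.
τ(434 nm) = 0.0867 × (550/434)⁴ × 4.9732 = 0.0867 × 2.5792 × 4.9732 = 1.1121.
T(668)/T(434) = exp(τ_B − τ_A) = exp(0.9140) = 2.4942.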